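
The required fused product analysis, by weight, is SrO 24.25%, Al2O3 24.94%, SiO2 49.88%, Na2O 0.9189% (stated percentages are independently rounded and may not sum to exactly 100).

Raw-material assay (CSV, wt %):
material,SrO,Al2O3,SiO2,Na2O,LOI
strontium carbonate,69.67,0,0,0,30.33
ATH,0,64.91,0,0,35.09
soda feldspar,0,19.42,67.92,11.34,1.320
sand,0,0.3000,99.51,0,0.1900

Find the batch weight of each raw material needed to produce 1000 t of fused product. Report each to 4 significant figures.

Batch per 1000 t fused product:
  strontium carbonate: 348.1 t
  ATH: 357.9 t
  soda feldspar: 81.03 t
  sand: 445.9 t
Total batch = 1233 t; LOI loss = 233.1 t; yield = 81.10%

Working values are displayed with 4-significant-digit rounding as written. All internal work runs at full precision through the solve; every reported number is rounded once only. Derived quantities, including LOI, totals, yield, net glass mass, four oxide percentages, are re-derived using the weight values at 1000 t of glass in full float precision as they appear in question or answer.
Oxide mass targets, per 1000 t fused product:
  SrO: 24.25% × 1000 = 242.5 t
  Al2O3: 24.94% × 1000 = 249.4 t
  SiO2: 49.88% × 1000 = 498.8 t
  Na2O: 0.9189% × 1000 = 9.189 t
Per-oxide balance check working from each reported weight, under the basis named above (delivered sums recover each target exact up to rounding of places):
  SrO: 348.1·0.6967 = 242.5 t (target 242.5 t)
  Al2O3: 357.9·0.6491 + 81.03·0.1942 + 445.9·0.003000 = 249.4 t (target 249.4 t)
  SiO2: 81.03·0.6792 + 445.9·0.9951 = 498.8 t (target 498.8 t)
  Na2O: 81.03·0.1134 = 9.189 t (target 9.189 t)
Mass balance on the glass: net batch after ignition = 999.8 t (per-oxide target masses sum to 999.9 t; stated basis 1000 t — deltas are rounding alone).
Total batch = Σ batch = 1233 t; ignition loss, Σ(batch × LOI) = 233.1 t; the yield ratio, glass ÷ batch: 81.10%.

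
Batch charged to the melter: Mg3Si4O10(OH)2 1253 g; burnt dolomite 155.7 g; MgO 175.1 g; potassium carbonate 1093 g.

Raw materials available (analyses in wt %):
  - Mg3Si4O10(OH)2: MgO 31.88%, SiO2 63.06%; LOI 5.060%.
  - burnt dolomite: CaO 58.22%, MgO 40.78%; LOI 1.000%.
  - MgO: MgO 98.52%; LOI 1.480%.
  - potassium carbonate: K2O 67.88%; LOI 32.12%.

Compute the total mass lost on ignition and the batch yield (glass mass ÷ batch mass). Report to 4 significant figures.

LOI loss = 418.6 g; glass = 2258 g; yield = 84.36%

Intermediates are displayed with 4-significant-digit rounding when written out. Each numeric step carries full float precision from start to finish. Each reported number includes exactly one rounding. Derived quantities are rebuilt using the weight values for 2258 g of glass in exact precision (four oxide percentages, net glass mass, the totals, ignition loss, the yield), exactly as printed in the question or the answer.
Loss on ignition, line by line:
  Mg3Si4O10(OH)2: 1253 × 0.05060 = 63.40 g
  burnt dolomite: 155.7 × 0.01000 = 1.557 g
  MgO: 175.1 × 0.01480 = 2.591 g
  potassium carbonate: 1093 × 0.3212 = 351.1 g
Total LOI = 418.6 g
Glass = batch − LOI = 2677 − 418.6 = 2258 g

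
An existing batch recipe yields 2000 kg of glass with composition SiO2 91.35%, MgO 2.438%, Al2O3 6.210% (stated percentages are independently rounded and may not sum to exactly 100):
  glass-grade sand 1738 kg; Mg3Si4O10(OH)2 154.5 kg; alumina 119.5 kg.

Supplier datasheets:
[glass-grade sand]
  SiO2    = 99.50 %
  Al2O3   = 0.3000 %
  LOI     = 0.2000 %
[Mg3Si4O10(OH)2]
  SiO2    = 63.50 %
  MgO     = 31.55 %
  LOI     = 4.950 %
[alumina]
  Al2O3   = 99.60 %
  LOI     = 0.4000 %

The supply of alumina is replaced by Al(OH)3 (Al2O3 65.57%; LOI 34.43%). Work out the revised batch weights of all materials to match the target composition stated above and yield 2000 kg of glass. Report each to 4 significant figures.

Revised batch per 2000 kg glass:
  glass-grade sand: 1738 kg
  Mg3Si4O10(OH)2: 154.5 kg
  Al(OH)3: 181.5 kg
Total batch = 2074 kg; LOI loss = 73.61 kg

In-progress results appear (rounded to 4 significant figures) within the worked lines. The working math runs at full float precision from first step to last. Every reported result sees exactly one rounding — all derived quantities, including ignition loss, totals, the yield, net glass mass, the three compositions, are recomputed from the batch weights for 2000 kg of glass in exact precision as given in the problem or the answer.
The oxide mass targets at 2000 kg glass:
  SiO2: 91.35% × 2000 = 1827 kg
  MgO: 2.438% × 2000 = 48.76 kg
  Al2O3: 6.210% × 2000 = 124.2 kg
Verifying the oxide balance applying the batch weights above, per the basis as stated (sums match the target masses inside rounding margins):
  SiO2: 1738·0.9950 + 154.5·0.6350 = 1827 kg (target 1827 kg)
  MgO: 154.5·0.3155 = 48.74 kg (target 48.76 kg)
  Al2O3: 1738·0.003000 + 181.5·0.6557 = 124.2 kg (target 124.2 kg)
Glass-mass closure: whole batch net of LOI = 2000 kg (per-oxide target masses sum to 2000 kg; with the basis standing at 2000 kg — any gap is answer rounding).
Whole-batch sum: Σ batch = 2074 kg; Σ batch·LOI gives LOI loss = 73.61 kg; the yield ratio, glass ÷ batch: 96.45%.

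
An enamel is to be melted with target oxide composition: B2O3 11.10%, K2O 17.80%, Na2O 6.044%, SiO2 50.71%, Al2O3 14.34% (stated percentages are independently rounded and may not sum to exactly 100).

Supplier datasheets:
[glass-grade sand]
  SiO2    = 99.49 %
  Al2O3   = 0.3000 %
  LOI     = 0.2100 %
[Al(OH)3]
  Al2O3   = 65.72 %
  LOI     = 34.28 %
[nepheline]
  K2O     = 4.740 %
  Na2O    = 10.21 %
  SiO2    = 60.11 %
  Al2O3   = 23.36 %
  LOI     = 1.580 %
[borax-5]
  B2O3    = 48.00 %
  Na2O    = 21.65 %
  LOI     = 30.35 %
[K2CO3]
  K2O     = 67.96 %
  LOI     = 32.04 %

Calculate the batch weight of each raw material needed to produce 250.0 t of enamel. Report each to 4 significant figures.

Batch per 250.0 t enamel:
  glass-grade sand: 112.1 t
  Al(OH)3: 45.01 t
  nepheline: 25.40 t
  borax-5: 57.81 t
  K2CO3: 63.71 t
Total batch = 304.0 t; LOI loss = 54.02 t; yield = 82.23%

All arithmetic carries full precision throughout; the intermediate values are printed, rounded to 4 significant digits, in the working. Exactly one rounding is applied to each reported figure — derived quantities are carried in full float precision (glass mass, five oxide percentages, yield, the totals, LOI) from the batch weights at 250.0 t of glass, as written in the problem or answer text.
Oxide mass targets, per 250.0 t enamel:
  B2O3: 11.10% × 250.0 = 27.75 t
  K2O: 17.80% × 250.0 = 44.50 t
  Na2O: 6.044% × 250.0 = 15.11 t
  SiO2: 50.71% × 250.0 = 126.8 t
  Al2O3: 14.34% × 250.0 = 35.85 t
Mass-balance tally per oxide per the reported batch figures, for the quoted basis mass (sum by sum, the targets are met modulo rounding of the values):
  B2O3: 57.81·0.4800 = 27.75 t (target 27.75 t)
  K2O: 25.40·0.04740 + 63.71·0.6796 = 44.50 t (target 44.50 t)
  Na2O: 25.40·0.1021 + 57.81·0.2165 = 15.11 t (target 15.11 t)
  SiO2: 112.1·0.9949 + 25.40·0.6011 = 126.8 t (target 126.8 t)
  Al2O3: 112.1·0.003000 + 45.01·0.6572 + 25.40·0.2336 = 35.85 t (target 35.85 t)
Glass-mass bookkeeping: Σ batch − LOI loss = 250.0 t (targets for the oxides total 250.0 t; basis as stated: 250.0 t — gaps are rounding artifacts).
Batch total: Σ batch = 304.0 t; loss to ignition Σ batch·LOI = 54.02 t; yield = glass ÷ total batch = 82.23%.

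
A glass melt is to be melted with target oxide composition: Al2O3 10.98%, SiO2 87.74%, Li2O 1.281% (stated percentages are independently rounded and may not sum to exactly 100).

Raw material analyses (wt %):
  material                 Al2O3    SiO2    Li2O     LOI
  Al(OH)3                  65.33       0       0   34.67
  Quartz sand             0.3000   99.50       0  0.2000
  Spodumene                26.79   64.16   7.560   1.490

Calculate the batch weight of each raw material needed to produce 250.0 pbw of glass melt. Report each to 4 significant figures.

Batch per 250.0 pbw glass melt:
  Al(OH)3: 23.76 pbw
  Quartz sand: 193.1 pbw
  Spodumene: 42.36 pbw
Total batch = 259.2 pbw; LOI loss = 9.255 pbw; yield = 96.43%

All arithmetic maintains exact precision at all times; intermediates appear rounded off to 4 significant figures in the working. Each reported value receives exactly one rounding; the derived quantities (the yield, LOI, the three compositions, the totals, net glass mass) are rebuilt using the weight values on 250.0 pbw of glass in full float precision exactly as printed in either problem or answer.
Oxide-by-oxide targets in 250.0 pbw glass melt:
  Al2O3: 10.98% × 250.0 = 27.45 pbw
  SiO2: 87.74% × 250.0 = 219.4 pbw
  Li2O: 1.281% × 250.0 = 3.202 pbw
Checking each oxide sum per the reported batch figures, relative to the basis at hand (sum by sum, the targets are met up to rounding of the answer):
  Al2O3: 23.76·0.6533 + 193.1·0.003000 + 42.36·0.2679 = 27.45 pbw (target 27.45 pbw)
  SiO2: 193.1·0.9950 + 42.36·0.6416 = 219.3 pbw (target 219.4 pbw)
  Li2O: 42.36·0.07560 = 3.202 pbw (target 3.202 pbw)
Glass-mass bookkeeping: total charge less LOI = 250.0 pbw (the targets, summed, come to 250.0 pbw; the stated basis being 250.0 pbw — a pure rounding effect).
Adding the batch up: Σ batch = 259.2 pbw; LOI removed, Σ of batch·LOI: 9.255 pbw; yield = glass ÷ total batch = 96.43%.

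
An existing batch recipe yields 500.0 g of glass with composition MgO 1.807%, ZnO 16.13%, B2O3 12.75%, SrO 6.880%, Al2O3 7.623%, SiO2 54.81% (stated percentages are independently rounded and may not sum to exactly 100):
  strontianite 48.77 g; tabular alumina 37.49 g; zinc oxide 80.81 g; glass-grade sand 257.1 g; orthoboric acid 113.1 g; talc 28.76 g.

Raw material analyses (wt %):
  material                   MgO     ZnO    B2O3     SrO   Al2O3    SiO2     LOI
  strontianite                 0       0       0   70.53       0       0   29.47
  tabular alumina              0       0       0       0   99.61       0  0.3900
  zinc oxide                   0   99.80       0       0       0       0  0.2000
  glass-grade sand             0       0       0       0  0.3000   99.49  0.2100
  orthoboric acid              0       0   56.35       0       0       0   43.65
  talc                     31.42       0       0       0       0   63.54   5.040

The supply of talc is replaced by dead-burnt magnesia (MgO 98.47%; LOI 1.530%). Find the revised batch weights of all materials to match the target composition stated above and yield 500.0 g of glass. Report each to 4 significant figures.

Revised batch per 500.0 g glass:
  strontianite: 48.77 g
  tabular alumina: 37.43 g
  zinc oxide: 80.81 g
  glass-grade sand: 275.5 g
  orthoboric acid: 113.1 g
  dead-burnt magnesia: 9.175 g
Total batch = 564.8 g; LOI loss = 64.77 g

All arithmetic carries full float precision at every stage; the intermediate values are displayed, rounded to four significant digits, as written; every reported number sees exactly one rounding. All derived quantities (the yield, totals, net glass mass, six oxide percentages, ignition loss) are carried at full float precision from the batch weights at 500.0 g of glass as given in either problem or answer.
Oxide mass targets, per 500.0 g glass:
  MgO: 1.807% × 500.0 = 9.035 g
  ZnO: 16.13% × 500.0 = 80.65 g
  B2O3: 12.75% × 500.0 = 63.75 g
  SrO: 6.880% × 500.0 = 34.40 g
  Al2O3: 7.623% × 500.0 = 38.12 g
  SiO2: 54.81% × 500.0 = 274.0 g
Checking each oxide sum applying the batch weights above, under the basis named above (delivered sums recover each target within answer rounding):
  MgO: 9.175·0.9847 = 9.035 g (target 9.035 g)
  ZnO: 80.81·0.9980 = 80.65 g (target 80.65 g)
  B2O3: 113.1·0.5635 = 63.73 g (target 63.75 g)
  SrO: 48.77·0.7053 = 34.40 g (target 34.40 g)
  Al2O3: 37.43·0.9961 + 275.5·0.003000 = 38.11 g (target 38.12 g)
  SiO2: 275.5·0.9949 = 274.1 g (target 274.0 g)
Glass-mass bookkeeping: total batch − LOI = 500.0 g (per-oxide target masses sum to 500.0 g; with the basis standing at 500.0 g — rounding explains the deltas).
Total batch = Σ batch = 564.8 g; ignition loss, Σ(batch × LOI) = 64.77 g; glass ÷ batch gives a yield of 88.53%.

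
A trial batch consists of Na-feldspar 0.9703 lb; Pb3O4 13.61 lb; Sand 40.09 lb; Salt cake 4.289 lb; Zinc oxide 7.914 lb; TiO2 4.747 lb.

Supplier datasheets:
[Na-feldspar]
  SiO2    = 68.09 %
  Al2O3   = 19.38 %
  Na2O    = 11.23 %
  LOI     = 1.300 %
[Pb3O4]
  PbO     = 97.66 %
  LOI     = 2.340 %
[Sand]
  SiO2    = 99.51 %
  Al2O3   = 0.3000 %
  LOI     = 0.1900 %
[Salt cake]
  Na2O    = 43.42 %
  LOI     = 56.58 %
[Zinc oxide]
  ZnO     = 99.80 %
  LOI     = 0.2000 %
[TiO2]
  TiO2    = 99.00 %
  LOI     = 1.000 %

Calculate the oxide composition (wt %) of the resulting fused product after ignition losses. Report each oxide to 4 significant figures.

Values along the way appear (rounded to 4 significant figures) when written out; every computation runs at full float precision at every stage; every reported number takes a single rounding. The derived quantities are rebuilt at full float precision (the yield, six oxide percentages, totals, glass mass, ignition loss) starting from the weights for 68.72 lb of glass as set out in the question or the answer.
Delivered oxide masses:
  SiO2: 0.9703·0.6809 + 40.09·0.9951 = 40.55 lb
  Al2O3: 0.9703·0.1938 + 40.09·0.003000 = 0.3083 lb
  PbO: 13.61·0.9766 = 13.29 lb
  TiO2: 4.747·0.9900 = 4.700 lb
  ZnO: 7.914·0.9980 = 7.898 lb
  Na2O: 0.9703·0.1123 + 4.289·0.4342 = 1.971 lb
LOI: 0.9703·0.01300 + 13.61·0.02340 + 40.09·0.001900 + 4.289·0.5658 + 7.914·0.002000 + 4.747·0.01000 = 2.897 lb
Resulting glass, batch − LOI: 71.62 − 2.897 = 68.72 lb (matching Σ of the oxides)
each oxide over glass, ×100, is wt %

Glass mass = 68.72 lb (batch 71.62 − LOI 2.897).
Composition: SiO2 59.01%, Al2O3 0.4486%, PbO 19.34%, TiO2 6.838%, ZnO 11.49%, Na2O 2.868%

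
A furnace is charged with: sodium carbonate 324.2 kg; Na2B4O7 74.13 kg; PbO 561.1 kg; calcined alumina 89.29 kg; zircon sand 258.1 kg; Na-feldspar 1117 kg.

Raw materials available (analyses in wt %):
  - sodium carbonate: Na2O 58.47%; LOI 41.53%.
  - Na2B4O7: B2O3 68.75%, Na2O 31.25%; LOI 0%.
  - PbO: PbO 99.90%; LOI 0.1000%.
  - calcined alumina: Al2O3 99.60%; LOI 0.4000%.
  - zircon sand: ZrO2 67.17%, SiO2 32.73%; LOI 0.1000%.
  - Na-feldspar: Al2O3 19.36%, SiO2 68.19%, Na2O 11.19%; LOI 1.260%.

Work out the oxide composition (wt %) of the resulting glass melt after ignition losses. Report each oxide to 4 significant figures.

Values along the way are displayed (rounded to four significant digits) in the working — all arithmetic carries full float precision from first step to last. Every reported figure is rounded a single time — derived quantities, including ignition loss, the yield, the six compositions, totals, net glass mass, are computed starting from the weights per 2274 kg of glass in exact precision exactly as printed in the problem or answer text.
Oxide masses out of the charge:
  B2O3: 74.13·0.6875 = 50.96 kg
  ZrO2: 258.1·0.6717 = 173.4 kg
  PbO: 561.1·0.9990 = 560.5 kg
  Al2O3: 89.29·0.9960 + 1117·0.1936 = 305.2 kg
  SiO2: 258.1·0.3273 + 1117·0.6819 = 846.2 kg
  Na2O: 324.2·0.5847 + 74.13·0.3125 + 1117·0.1119 = 337.7 kg
LOI: 324.2·0.4153 + 561.1·0.001000 + 89.29·0.004000 + 258.1·0.001000 + 1117·0.01260 = 149.9 kg
Glass mass = batch − LOI = 2424 − 149.9 = 2274 kg (matching Σ of the oxides)
oxide / glass × 100 gives the wt %

Glass mass = 2274 kg (batch 2424 − LOI 149.9).
Composition: B2O3 2.241%, ZrO2 7.624%, PbO 24.65%, Al2O3 13.42%, SiO2 37.21%, Na2O 14.85%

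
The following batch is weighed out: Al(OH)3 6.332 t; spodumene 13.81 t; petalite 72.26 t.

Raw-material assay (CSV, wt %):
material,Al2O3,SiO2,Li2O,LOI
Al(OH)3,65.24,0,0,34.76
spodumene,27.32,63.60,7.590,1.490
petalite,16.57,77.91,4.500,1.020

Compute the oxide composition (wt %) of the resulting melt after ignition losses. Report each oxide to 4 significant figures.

Glass mass = 89.26 t (batch 92.40 − LOI 3.144).
Composition: Al2O3 22.27%, SiO2 72.91%, Li2O 4.817%

Each numeric step maintains exact precision in every operation — mid-chain values are displayed, rounded to four significant figures, in the working; a single rounding completes every reported value. All derived quantities are rebuilt from the weighed amounts at 89.26 t of glass at exact precision (the yield, glass mass, the totals, LOI, the three compositions) as they appear in question or answer.
Per-oxide mass from batch:
  Al2O3: 6.332·0.6524 + 13.81·0.2732 + 72.26·0.1657 = 19.88 t
  SiO2: 13.81·0.6360 + 72.26·0.7791 = 65.08 t
  Li2O: 13.81·0.07590 + 72.26·0.04500 = 4.300 t
LOI: 6.332·0.3476 + 13.81·0.01490 + 72.26·0.01020 = 3.144 t
Net of LOI, the glass mass = 92.40 − 3.144 = 89.26 t (consistent with Σ oxide mass)
percent share: oxide ÷ glass, ×100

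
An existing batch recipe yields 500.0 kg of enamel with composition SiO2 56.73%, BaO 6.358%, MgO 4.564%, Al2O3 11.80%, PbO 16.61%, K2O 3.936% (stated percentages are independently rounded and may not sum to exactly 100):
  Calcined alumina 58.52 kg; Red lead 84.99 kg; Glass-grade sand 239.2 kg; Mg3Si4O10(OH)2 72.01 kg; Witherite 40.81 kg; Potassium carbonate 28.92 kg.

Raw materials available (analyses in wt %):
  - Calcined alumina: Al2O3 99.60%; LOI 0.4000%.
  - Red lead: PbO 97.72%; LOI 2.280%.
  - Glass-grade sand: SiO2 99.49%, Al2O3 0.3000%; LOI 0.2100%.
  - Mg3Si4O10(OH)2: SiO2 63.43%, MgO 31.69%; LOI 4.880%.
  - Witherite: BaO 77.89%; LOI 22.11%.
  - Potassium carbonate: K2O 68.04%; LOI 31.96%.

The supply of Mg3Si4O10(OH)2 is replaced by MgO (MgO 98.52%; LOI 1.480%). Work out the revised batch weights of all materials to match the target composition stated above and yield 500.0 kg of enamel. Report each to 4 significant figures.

Mid-chain values are shown, rounded to four significant digits, on the page — all internal work holds full precision at every stage — a single rounding finalizes each reported result; all derived quantities (the six compositions, LOI, yield, net glass mass, totals) are recomputed from the weighed amounts for 500.0 kg of glass at full precision, as set out in the problem or answer text.
Target oxide masses per 500.0 kg enamel:
  SiO2: 56.73% × 500.0 = 283.6 kg
  BaO: 6.358% × 500.0 = 31.79 kg
  MgO: 4.564% × 500.0 = 22.82 kg
  Al2O3: 11.80% × 500.0 = 59.00 kg
  PbO: 16.61% × 500.0 = 83.05 kg
  K2O: 3.936% × 500.0 = 19.68 kg
Balance tally, oxide-wise, using the reported weights, under the basis named above (sums match the target masses exact up to rounding of places):
  SiO2: 285.1·0.9949 = 283.6 kg (target 283.6 kg)
  BaO: 40.81·0.7789 = 31.79 kg (target 31.79 kg)
  MgO: 23.16·0.9852 = 22.82 kg (target 22.82 kg)
  Al2O3: 58.38·0.9960 + 285.1·0.003000 = 59.00 kg (target 59.00 kg)
  PbO: 84.99·0.9772 = 83.05 kg (target 83.05 kg)
  K2O: 28.92·0.6804 = 19.68 kg (target 19.68 kg)
Glass mass check: batch Σ − ignition loss = 500.0 kg (the targets, summed, come to 500.0 kg; with the basis standing at 500.0 kg — a pure rounding effect).
Total batch = Σ batch = 521.4 kg; the LOI term Σ batch·LOI equals 21.38 kg; yield: glass divided by total = 95.90%.

Revised batch per 500.0 kg enamel:
  Calcined alumina: 58.38 kg
  Red lead: 84.99 kg
  Glass-grade sand: 285.1 kg
  MgO: 23.16 kg
  Witherite: 40.81 kg
  Potassium carbonate: 28.92 kg
Total batch = 521.4 kg; LOI loss = 21.38 kg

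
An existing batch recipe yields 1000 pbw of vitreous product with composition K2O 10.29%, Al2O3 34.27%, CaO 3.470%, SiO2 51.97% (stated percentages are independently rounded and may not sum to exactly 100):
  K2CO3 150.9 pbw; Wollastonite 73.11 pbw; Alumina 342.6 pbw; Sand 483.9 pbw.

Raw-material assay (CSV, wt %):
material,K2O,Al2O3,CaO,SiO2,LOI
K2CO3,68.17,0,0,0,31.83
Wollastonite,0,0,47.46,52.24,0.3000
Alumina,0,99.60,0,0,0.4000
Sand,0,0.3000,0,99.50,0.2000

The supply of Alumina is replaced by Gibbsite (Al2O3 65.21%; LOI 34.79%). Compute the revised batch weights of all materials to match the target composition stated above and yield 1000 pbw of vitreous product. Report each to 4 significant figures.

Every computation runs at full precision through the solve; rounding to 4 significant digits applies to every in-between result as displayed. Exactly one rounding lands on each reported number. All derived quantities are rebuilt using the weight values per 1000 pbw of glass at full float precision (LOI, net glass mass, the totals, the four compositions, the yield) as set out in question or answer.
Oxide-by-oxide targets in 1000 pbw vitreous product:
  K2O: 10.29% × 1000 = 102.9 pbw
  Al2O3: 34.27% × 1000 = 342.7 pbw
  CaO: 3.470% × 1000 = 34.70 pbw
  SiO2: 51.97% × 1000 = 519.7 pbw
Per-oxide balance check on the weights just shown, under the basis named above (sums match the target masses modulo rounding of the values):
  K2O: 150.9·0.6817 = 102.9 pbw (target 102.9 pbw)
  Al2O3: 523.3·0.6521 + 483.9·0.003000 = 342.7 pbw (target 342.7 pbw)
  CaO: 73.11·0.4746 = 34.70 pbw (target 34.70 pbw)
  SiO2: 73.11·0.5224 + 483.9·0.9950 = 519.7 pbw (target 519.7 pbw)
Glass-mass closure: total charge less LOI = 999.9 pbw (the Σ of target masses is 1000 pbw; with the basis standing at 1000 pbw — a pure rounding effect).
Batch total: Σ batch = 1231 pbw; LOI removed, Σ of batch·LOI: 231.3 pbw; yield: glass divided by total = 81.22%.

Revised batch per 1000 pbw vitreous product:
  K2CO3: 150.9 pbw
  Wollastonite: 73.11 pbw
  Gibbsite: 523.3 pbw
  Sand: 483.9 pbw
Total batch = 1231 pbw; LOI loss = 231.3 pbw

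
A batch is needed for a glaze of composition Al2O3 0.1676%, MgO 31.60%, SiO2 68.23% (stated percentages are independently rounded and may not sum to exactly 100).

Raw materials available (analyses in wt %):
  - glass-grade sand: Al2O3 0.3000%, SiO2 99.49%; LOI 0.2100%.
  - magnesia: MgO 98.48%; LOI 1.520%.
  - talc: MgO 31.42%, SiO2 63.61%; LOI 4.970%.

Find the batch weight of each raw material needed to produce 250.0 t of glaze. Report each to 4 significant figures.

Intermediates are printed rounded to four significant figures on the page; every computation keeps exact precision in every operation; exactly one rounding is applied to every reported number; all derived quantities, including yield, totals, ignition loss, glass mass, three oxide percentages, are re-derived using the weight values per 250.0 t of glass in exact precision, exactly as shown in the problem or answer text.
Oxide-by-oxide targets in 250.0 t glaze:
  Al2O3: 0.1676% × 250.0 = 0.4190 t
  MgO: 31.60% × 250.0 = 79.00 t
  SiO2: 68.23% × 250.0 = 170.6 t
Balance tally, oxide-wise, using the reported weights, per the basis as stated (sums match the target masses up to rounding of the answer):
  Al2O3: 139.7·0.003000 = 0.4191 t (target 0.4190 t)
  MgO: 64.36·0.9848 + 49.71·0.3142 = 79.00 t (target 79.00 t)
  SiO2: 139.7·0.9949 + 49.71·0.6361 = 170.6 t (target 170.6 t)
Glass-mass sanity pass: Σ batch − LOI loss = 250.0 t (targets for the oxides total 250.0 t; stated basis 250.0 t — gaps are rounding artifacts).
Adding the batch up: Σ batch = 253.8 t; the LOI term Σ batch·LOI equals 3.742 t; yield = glass ÷ total batch = 98.53%.

Batch per 250.0 t glaze:
  glass-grade sand: 139.7 t
  magnesia: 64.36 t
  talc: 49.71 t
Total batch = 253.8 t; LOI loss = 3.742 t; yield = 98.53%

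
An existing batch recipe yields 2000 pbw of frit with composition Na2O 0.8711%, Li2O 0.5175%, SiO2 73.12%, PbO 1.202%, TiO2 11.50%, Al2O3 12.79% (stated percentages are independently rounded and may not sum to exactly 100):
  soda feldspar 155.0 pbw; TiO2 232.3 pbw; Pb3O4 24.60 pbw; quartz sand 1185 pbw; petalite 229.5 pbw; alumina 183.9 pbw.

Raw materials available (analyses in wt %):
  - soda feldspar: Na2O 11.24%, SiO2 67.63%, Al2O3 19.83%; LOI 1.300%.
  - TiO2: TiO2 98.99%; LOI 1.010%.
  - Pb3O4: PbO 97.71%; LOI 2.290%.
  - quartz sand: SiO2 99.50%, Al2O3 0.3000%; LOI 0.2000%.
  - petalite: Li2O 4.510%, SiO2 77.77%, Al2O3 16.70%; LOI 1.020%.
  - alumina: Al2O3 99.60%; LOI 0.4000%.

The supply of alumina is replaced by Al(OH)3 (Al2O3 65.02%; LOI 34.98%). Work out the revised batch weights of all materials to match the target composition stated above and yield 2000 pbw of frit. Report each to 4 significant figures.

The intermediate values are printed, rounded to four significant figures, in the printout. Every computation holds exact precision in all steps — a single rounding finalizes each reported number; the derived quantities are rebuilt at exact precision (LOI, the six compositions, yield, glass mass, totals) from the weighed amounts per 2000 pbw of glass as set out in problem or answer.
Oxide mass targets, per 2000 pbw frit:
  Na2O: 0.8711% × 2000 = 17.42 pbw
  Li2O: 0.5175% × 2000 = 10.35 pbw
  SiO2: 73.12% × 2000 = 1462 pbw
  PbO: 1.202% × 2000 = 24.04 pbw
  TiO2: 11.50% × 2000 = 230.0 pbw
  Al2O3: 12.79% × 2000 = 255.8 pbw
Verifying the oxide balance with the batch weights as given, versus the basis set out (delivered sums recover each target given rounding of the digits):
  Na2O: 155.0·0.1124 = 17.42 pbw (target 17.42 pbw)
  Li2O: 229.5·0.04510 = 10.35 pbw (target 10.35 pbw)
  SiO2: 155.0·0.6763 + 1185·0.9950 + 229.5·0.7777 = 1462 pbw (target 1462 pbw)
  PbO: 24.60·0.9771 = 24.04 pbw (target 24.04 pbw)
  TiO2: 232.3·0.9899 = 230.0 pbw (target 230.0 pbw)
  Al2O3: 155.0·0.1983 + 1185·0.003000 + 229.5·0.1670 + 281.7·0.6502 = 255.8 pbw (target 255.8 pbw)
Auditing the glass mass value: net batch after ignition = 2000 pbw (the targets, summed, come to 2000 pbw; against the stated basis, 2000 pbw — any gap is answer rounding).
Batch grand total — Σ batch = 2108 pbw; the LOI term Σ batch·LOI equals 108.2 pbw; the yield ratio, glass ÷ batch: 94.87%.

Revised batch per 2000 pbw frit:
  soda feldspar: 155.0 pbw
  TiO2: 232.3 pbw
  Pb3O4: 24.60 pbw
  quartz sand: 1185 pbw
  petalite: 229.5 pbw
  Al(OH)3: 281.7 pbw
Total batch = 2108 pbw; LOI loss = 108.2 pbw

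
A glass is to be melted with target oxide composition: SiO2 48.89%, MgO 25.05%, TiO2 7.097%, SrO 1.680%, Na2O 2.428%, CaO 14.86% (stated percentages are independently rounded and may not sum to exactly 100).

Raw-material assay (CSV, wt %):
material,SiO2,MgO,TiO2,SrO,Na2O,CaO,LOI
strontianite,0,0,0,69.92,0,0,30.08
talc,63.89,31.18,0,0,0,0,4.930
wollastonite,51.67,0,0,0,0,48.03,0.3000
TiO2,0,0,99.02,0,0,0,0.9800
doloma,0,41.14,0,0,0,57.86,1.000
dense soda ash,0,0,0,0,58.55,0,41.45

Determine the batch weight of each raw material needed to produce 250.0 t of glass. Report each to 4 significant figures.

Values along the way are printed, rounded to four significant digits, in the printout. Exact precision is held from start to finish; a single rounding finalizes every reported figure. Derived quantities (glass mass, the totals, yield, ignition loss, six oxide percentages) are recomputed from the weighed amounts at 250.0 t of glass at full precision as they appear in either problem or answer.
Oxide mass targets, per 250.0 t glass:
  SiO2: 48.89% × 250.0 = 122.2 t
  MgO: 25.05% × 250.0 = 62.62 t
  TiO2: 7.097% × 250.0 = 17.74 t
  SrO: 1.680% × 250.0 = 4.200 t
  Na2O: 2.428% × 250.0 = 6.070 t
  CaO: 14.86% × 250.0 = 37.15 t
Mass-balance tally per oxide on the weights just shown, relative to the basis at hand (sum by sum, the targets are met within answer rounding):
  SiO2: 159.4·0.6389 + 39.48·0.5167 = 122.2 t (target 122.2 t)
  MgO: 159.4·0.3118 + 31.43·0.4114 = 62.63 t (target 62.62 t)
  TiO2: 17.92·0.9902 = 17.74 t (target 17.74 t)
  SrO: 6.007·0.6992 = 4.200 t (target 4.200 t)
  Na2O: 10.37·0.5855 = 6.072 t (target 6.070 t)
  CaO: 39.48·0.4803 + 31.43·0.5786 = 37.15 t (target 37.15 t)
Mass balance on the glass: total charge less LOI = 250.0 t (the Σ of target masses is 250.0 t; versus the stated basis of 250.0 t — rounding explains the deltas).
Adding the batch up: Σ batch = 264.6 t; ignition loss, Σ(batch × LOI) = 14.57 t; the yield ratio, glass ÷ batch: 94.49%.

Batch per 250.0 t glass:
  strontianite: 6.007 t
  talc: 159.4 t
  wollastonite: 39.48 t
  TiO2: 17.92 t
  doloma: 31.43 t
  dense soda ash: 10.37 t
Total batch = 264.6 t; LOI loss = 14.57 t; yield = 94.49%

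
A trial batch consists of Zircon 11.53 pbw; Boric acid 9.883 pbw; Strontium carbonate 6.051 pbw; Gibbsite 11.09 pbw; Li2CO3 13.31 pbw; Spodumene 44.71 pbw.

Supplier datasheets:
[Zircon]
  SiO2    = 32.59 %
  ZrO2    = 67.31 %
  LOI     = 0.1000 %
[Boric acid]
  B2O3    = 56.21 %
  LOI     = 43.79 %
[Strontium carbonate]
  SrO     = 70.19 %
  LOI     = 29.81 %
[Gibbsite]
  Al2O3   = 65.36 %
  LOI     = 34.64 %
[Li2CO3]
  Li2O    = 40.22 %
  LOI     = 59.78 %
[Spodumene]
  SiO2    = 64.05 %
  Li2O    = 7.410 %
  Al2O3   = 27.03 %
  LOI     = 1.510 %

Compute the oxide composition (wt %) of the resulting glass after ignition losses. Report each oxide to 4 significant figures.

Glass mass = 77.96 pbw (batch 96.57 − LOI 18.62).
Composition: SiO2 41.55%, Li2O 11.12%, ZrO2 9.955%, B2O3 7.126%, SrO 5.448%, Al2O3 24.80%

Every computation carries full float precision end to end; mid-chain values are displayed rounded off to 4 significant figures alongside each step; every reported result is rounded just once. The derived quantities (ignition loss, the yield, glass mass, six oxide percentages, the totals) are carried at exact precision using the weight values on 77.96 pbw of glass as quoted within the problem or answer text.
Oxide masses out of the charge:
  SiO2: 11.53·0.3259 + 44.71·0.6405 = 32.39 pbw
  Li2O: 13.31·0.4022 + 44.71·0.07410 = 8.666 pbw
  ZrO2: 11.53·0.6731 = 7.761 pbw
  B2O3: 9.883·0.5621 = 5.555 pbw
  SrO: 6.051·0.7019 = 4.247 pbw
  Al2O3: 11.09·0.6536 + 44.71·0.2703 = 19.33 pbw
LOI: 11.53·0.001000 + 9.883·0.4379 + 6.051·0.2981 + 11.09·0.3464 + 13.31·0.5978 + 44.71·0.01510 = 18.62 pbw
batch − LOI leaves glass = 96.57 − 18.62 = 77.96 pbw (matching Σ of the oxides)
percent share: oxide ÷ glass, ×100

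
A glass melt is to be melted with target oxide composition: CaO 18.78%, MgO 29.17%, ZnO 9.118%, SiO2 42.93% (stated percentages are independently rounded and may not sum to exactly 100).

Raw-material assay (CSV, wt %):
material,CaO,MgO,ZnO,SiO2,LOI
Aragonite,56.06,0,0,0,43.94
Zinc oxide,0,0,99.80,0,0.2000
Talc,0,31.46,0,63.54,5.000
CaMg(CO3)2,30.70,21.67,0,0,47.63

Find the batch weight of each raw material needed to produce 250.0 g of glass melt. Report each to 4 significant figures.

Batch per 250.0 g glass melt:
  Aragonite: 33.75 g
  Zinc oxide: 22.84 g
  Talc: 168.9 g
  CaMg(CO3)2: 91.31 g
Total batch = 316.8 g; LOI loss = 66.81 g; yield = 78.91%

Values along the way are printed rounded off to 4 significant figures within the worked lines; every computation runs at full precision through the solve; every reported figure is rounded exactly once. Derived quantities (net glass mass, yield, LOI, the totals, the four compositions) are computed from the weighed amounts on 250.0 g of glass in full float precision precisely as stated by problem or answer.
Target oxide masses per 250.0 g glass melt:
  CaO: 18.78% × 250.0 = 46.95 g
  MgO: 29.17% × 250.0 = 72.92 g
  ZnO: 9.118% × 250.0 = 22.80 g
  SiO2: 42.93% × 250.0 = 107.3 g
Balance tally, oxide-wise, on the weights just shown, per the basis as stated (delivered sums recover each target exact up to rounding of places):
  CaO: 33.75·0.5606 + 91.31·0.3070 = 46.95 g (target 46.95 g)
  MgO: 168.9·0.3146 + 91.31·0.2167 = 72.92 g (target 72.92 g)
  ZnO: 22.84·0.9980 = 22.79 g (target 22.80 g)
  SiO2: 168.9·0.6354 = 107.3 g (target 107.3 g)
The glass-mass cross-check: total charge less LOI = 250.0 g (targets for the oxides total 250.0 g; against the stated basis, 250.0 g — deltas are rounding alone).
Adding the batch up: Σ batch = 316.8 g; loss to ignition Σ batch·LOI = 66.81 g; yield, glass over the total, = 78.91%.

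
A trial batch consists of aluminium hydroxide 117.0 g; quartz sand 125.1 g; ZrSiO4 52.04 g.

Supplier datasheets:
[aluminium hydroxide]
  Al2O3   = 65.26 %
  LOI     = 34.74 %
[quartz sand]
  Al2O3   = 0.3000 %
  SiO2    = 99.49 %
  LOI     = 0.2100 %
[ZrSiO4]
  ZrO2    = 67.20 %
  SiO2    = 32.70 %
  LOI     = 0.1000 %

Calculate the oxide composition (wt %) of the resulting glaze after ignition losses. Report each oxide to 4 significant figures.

Each numeric step keeps full precision at all times. Mid-chain values are displayed, rounded to four significant figures, alongside each step. A single rounding finalizes every reported result — the derived quantities, which include the totals, net glass mass, ignition loss, yield, three oxide percentages, are computed at exact precision, as given in the problem or the answer, starting from the weights at 253.2 g of glass.
What the batch supplies per oxide:
  ZrO2: 52.04·0.6720 = 34.97 g
  Al2O3: 117.0·0.6526 + 125.1·0.003000 = 76.73 g
  SiO2: 125.1·0.9949 + 52.04·0.3270 = 141.5 g
LOI: 117.0·0.3474 + 125.1·0.002100 + 52.04·0.001000 = 40.96 g
Glass = total batch minus LOI = 294.1 − 40.96 = 253.2 g (= the summed oxide contributions)
wt % = 100 × oxide mass / glass mass

Glass mass = 253.2 g (batch 294.1 − LOI 40.96).
Composition: ZrO2 13.81%, Al2O3 30.31%, SiO2 55.88%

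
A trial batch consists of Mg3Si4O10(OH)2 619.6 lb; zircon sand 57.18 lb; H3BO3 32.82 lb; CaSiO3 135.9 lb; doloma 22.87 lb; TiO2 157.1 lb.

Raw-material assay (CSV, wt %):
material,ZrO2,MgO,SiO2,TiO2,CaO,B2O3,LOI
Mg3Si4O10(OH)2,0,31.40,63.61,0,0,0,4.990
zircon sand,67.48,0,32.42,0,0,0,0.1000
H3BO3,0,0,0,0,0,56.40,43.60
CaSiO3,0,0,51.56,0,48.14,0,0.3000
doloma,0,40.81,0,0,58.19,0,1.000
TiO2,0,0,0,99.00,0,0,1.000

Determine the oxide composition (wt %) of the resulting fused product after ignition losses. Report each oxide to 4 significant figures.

Mid-chain values are printed rounded off to 4 significant figures alongside each step — the working math keeps exact precision end to end — each reported figure is rounded exactly once; the derived quantities are carried from the batch weights on 978.0 lb of glass at exact precision (the six compositions, totals, net glass mass, the yield, ignition loss), as given in the question or the answer.
Mass of each oxide from the mix:
  ZrO2: 57.18·0.6748 = 38.59 lb
  MgO: 619.6·0.3140 + 22.87·0.4081 = 203.9 lb
  SiO2: 619.6·0.6361 + 57.18·0.3242 + 135.9·0.5156 = 482.7 lb
  TiO2: 157.1·0.9900 = 155.5 lb
  CaO: 135.9·0.4814 + 22.87·0.5819 = 78.73 lb
  B2O3: 32.82·0.5640 = 18.51 lb
LOI: 619.6·0.04990 + 57.18·0.001000 + 32.82·0.4360 + 135.9·0.003000 + 22.87·0.01000 + 157.1·0.01000 = 47.49 lb
Net of LOI, the glass mass = 1025 − 47.49 = 978.0 lb (matching Σ of the oxides)
oxide / glass × 100 gives the wt %

Glass mass = 978.0 lb (batch 1025 − LOI 47.49).
Composition: ZrO2 3.945%, MgO 20.85%, SiO2 49.36%, TiO2 15.90%, CaO 8.050%, B2O3 1.893%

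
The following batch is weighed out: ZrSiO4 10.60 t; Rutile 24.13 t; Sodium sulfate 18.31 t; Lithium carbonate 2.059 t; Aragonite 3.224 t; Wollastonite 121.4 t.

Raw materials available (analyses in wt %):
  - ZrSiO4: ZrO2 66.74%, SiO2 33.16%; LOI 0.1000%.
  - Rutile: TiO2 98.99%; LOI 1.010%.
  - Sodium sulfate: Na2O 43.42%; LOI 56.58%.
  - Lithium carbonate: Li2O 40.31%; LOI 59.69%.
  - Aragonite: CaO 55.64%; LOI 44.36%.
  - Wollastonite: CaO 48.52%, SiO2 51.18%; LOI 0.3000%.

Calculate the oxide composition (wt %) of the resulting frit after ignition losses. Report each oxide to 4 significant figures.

Every computation holds full float precision end to end — working values are printed rounded to four significant figures on the page; every reported value receives exactly one rounding. All derived quantities (the yield, the six compositions, net glass mass, the totals, ignition loss) are rebuilt from the batch weights for 166.1 t of glass in full precision as quoted within problem or answer.
Oxide masses out of the charge:
  Na2O: 18.31·0.4342 = 7.950 t
  Li2O: 2.059·0.4031 = 0.8300 t
  TiO2: 24.13·0.9899 = 23.89 t
  CaO: 3.224·0.5564 + 121.4·0.4852 = 60.70 t
  ZrO2: 10.60·0.6674 = 7.074 t
  SiO2: 10.60·0.3316 + 121.4·0.5118 = 65.65 t
LOI: 10.60·0.001000 + 24.13·0.01010 + 18.31·0.5658 + 2.059·0.5969 + 3.224·0.4436 + 121.4·0.003000 = 13.64 t
Glass mass = batch − LOI = 179.7 − 13.64 = 166.1 t (= Σ oxide masses)
wt % = 100 × oxide mass / glass mass

Glass mass = 166.1 t (batch 179.7 − LOI 13.64).
Composition: Na2O 4.787%, Li2O 0.4997%, TiO2 14.38%, CaO 36.55%, ZrO2 4.260%, SiO2 39.53%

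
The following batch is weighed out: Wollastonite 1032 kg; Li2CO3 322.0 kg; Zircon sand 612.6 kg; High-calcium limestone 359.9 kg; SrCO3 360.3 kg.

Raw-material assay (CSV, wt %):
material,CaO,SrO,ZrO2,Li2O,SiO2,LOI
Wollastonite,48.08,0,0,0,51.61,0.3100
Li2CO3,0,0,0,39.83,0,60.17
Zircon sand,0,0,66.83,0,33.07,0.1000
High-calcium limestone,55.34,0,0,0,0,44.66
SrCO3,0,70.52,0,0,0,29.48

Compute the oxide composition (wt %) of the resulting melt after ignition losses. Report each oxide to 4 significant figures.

Mid-chain values are printed with 4-significant-digit rounding as written. Full precision is maintained through the solve. Every reported number is rounded only once; derived quantities, including the five compositions, the totals, glass mass, LOI, yield, are computed from the batch weights per 2222 kg of glass at full precision, as given in either problem or answer.
Oxide-by-oxide delivered mass:
  CaO: 1032·0.4808 + 359.9·0.5534 = 695.4 kg
  SrO: 360.3·0.7052 = 254.1 kg
  ZrO2: 612.6·0.6683 = 409.4 kg
  Li2O: 322.0·0.3983 = 128.3 kg
  SiO2: 1032·0.5161 + 612.6·0.3307 = 735.2 kg
LOI: 1032·0.003100 + 322.0·0.6017 + 612.6·0.001000 + 359.9·0.4466 + 360.3·0.2948 = 464.5 kg
The glass mass, total less LOI, = 2687 − 464.5 = 2222 kg (= Σ oxide masses)
percent share: oxide ÷ glass, ×100

Glass mass = 2222 kg (batch 2687 − LOI 464.5).
Composition: CaO 31.29%, SrO 11.43%, ZrO2 18.42%, Li2O 5.771%, SiO2 33.08%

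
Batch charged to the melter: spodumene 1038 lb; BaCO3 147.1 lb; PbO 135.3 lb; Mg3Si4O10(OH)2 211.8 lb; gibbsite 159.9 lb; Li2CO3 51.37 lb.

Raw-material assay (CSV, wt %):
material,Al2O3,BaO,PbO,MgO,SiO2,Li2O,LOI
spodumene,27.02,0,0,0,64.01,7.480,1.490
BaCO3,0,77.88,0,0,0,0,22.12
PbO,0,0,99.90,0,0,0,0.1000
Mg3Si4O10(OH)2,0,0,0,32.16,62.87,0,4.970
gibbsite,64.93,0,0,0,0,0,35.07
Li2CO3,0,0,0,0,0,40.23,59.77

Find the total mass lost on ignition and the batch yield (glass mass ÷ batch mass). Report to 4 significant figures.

Every computation carries full precision end to end; in-progress results are displayed, with 4-significant-figure rounding, in the working; a single rounding yields each reported number; the derived quantities, including totals, the yield, glass mass, the six compositions, LOI, are carried using the weight values for 1598 lb of glass in full precision, as set out in question or answer.
Each material's LOI contribution:
  spodumene: 1038 × 0.01490 = 15.47 lb
  BaCO3: 147.1 × 0.2212 = 32.54 lb
  PbO: 135.3 × 0.001000 = 0.1353 lb
  Mg3Si4O10(OH)2: 211.8 × 0.04970 = 10.53 lb
  gibbsite: 159.9 × 0.3507 = 56.08 lb
  Li2CO3: 51.37 × 0.5977 = 30.70 lb
Total LOI = 145.4 lb
Glass = batch − LOI = 1743 − 145.4 = 1598 lb

LOI loss = 145.4 lb; glass = 1598 lb; yield = 91.66%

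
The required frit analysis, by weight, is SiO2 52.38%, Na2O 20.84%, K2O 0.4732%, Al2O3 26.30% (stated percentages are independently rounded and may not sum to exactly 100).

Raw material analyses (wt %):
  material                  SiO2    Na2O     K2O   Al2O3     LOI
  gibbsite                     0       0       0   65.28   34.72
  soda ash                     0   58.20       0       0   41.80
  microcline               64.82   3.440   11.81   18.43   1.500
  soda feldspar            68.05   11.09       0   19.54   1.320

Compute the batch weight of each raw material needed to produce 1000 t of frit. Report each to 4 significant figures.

The whole derivation runs at full float precision end to end. Working values appear rounded to 4 significant digits when written out — every reported number is rounded a single time — all derived quantities (net glass mass, totals, the yield, ignition loss, four oxide percentages) are computed from the batch weights on 1000 t of glass at full float precision, exactly as printed in the problem or answer text.
Oxide-by-oxide targets in 1000 t frit:
  SiO2: 52.38% × 1000 = 523.8 t
  Na2O: 20.84% × 1000 = 208.4 t
  K2O: 0.4732% × 1000 = 4.732 t
  Al2O3: 26.30% × 1000 = 263.0 t
Mass-balance tally per oxide working from each reported weight, for the quoted basis mass (each sum matches its target mass modulo rounding of the values):
  SiO2: 40.07·0.6482 + 731.6·0.6805 = 523.8 t (target 523.8 t)
  Na2O: 216.3·0.5820 + 40.07·0.03440 + 731.6·0.1109 = 208.4 t (target 208.4 t)
  K2O: 40.07·0.1181 = 4.732 t (target 4.732 t)
  Al2O3: 172.6·0.6528 + 40.07·0.1843 + 731.6·0.1954 = 263.0 t (target 263.0 t)
Glass-mass closure: Σ batch − LOI loss = 1000 t (the Σ of target masses is 999.9 t; against the stated basis, 1000 t — gaps are rounding artifacts).
Batch total: Σ batch = 1161 t; LOI removed, Σ of batch·LOI: 160.6 t; yield: glass divided by total = 86.16%.

Batch per 1000 t frit:
  gibbsite: 172.6 t
  soda ash: 216.3 t
  microcline: 40.07 t
  soda feldspar: 731.6 t
Total batch = 1161 t; LOI loss = 160.6 t; yield = 86.16%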